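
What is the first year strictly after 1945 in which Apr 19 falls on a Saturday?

From one year to the next, a fixed date's weekday advances by 1, or by 2 when a Feb 29 lies between the two dates.
1945: April 19 is Thursday.
1946: Friday (+1)
1947: Saturday (+1)
Apr 19 falls on a Saturday in 1947.

1947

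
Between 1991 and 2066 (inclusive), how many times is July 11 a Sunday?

Track July 11's weekday year by year (advancing +1, or +2 across a Feb 29):
  1991: Thu  1992: Sat (+2)  1993: Sun (+1) ✓  1994: Mon (+1)  1995: Tue (+1)
  1996: Thu (+2)  1997: Fri (+1)  1998: Sat (+1)  1999: Sun (+1) ✓  2000: Tue (+2)
  2001: Wed (+1)  2002: Thu (+1)  2003: Fri (+1)  2004: Sun (+2) ✓  … (48 more years) …
  2053: Fri (+1)  2054: Sat (+1)  2055: Sun (+1) ✓  2056: Tue (+2)  2057: Wed (+1)
  2058: Thu (+1)  2059: Fri (+1)  2060: Sun (+2) ✓  2061: Mon (+1)  2062: Tue (+1)
  2063: Wed (+1)  2064: Fri (+2)  2065: Sat (+1)  2066: Sun (+1) ✓
Sunday years: 1993, 1999, 2004, 2010, 2021, 2027, 2032, 2038, 2049, 2055, 2060, 2066 — 12 in total.

12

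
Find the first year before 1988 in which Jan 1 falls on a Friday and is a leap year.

Jan 1 advances by 2 weekdays after a leap year and by 1 after a common year.
1988: Jan 1 is Friday (leap).
1987: Thursday
1986: Wednesday
1985: Tuesday
1984: Sunday (leap)
1983: Saturday
1982: Friday
1981: Thursday
1980: Tuesday (leap)
1979: Monday
1978: Sunday
1977: Saturday
1976: Thursday (leap)
1975: Wednesday
1974: Tuesday
1973: Monday
1972: Saturday (leap)
1971: Friday
1970: Thursday
1969: Wednesday
1968: Monday (leap)
1967: Sunday
1966: Saturday
1965: Friday
1964: Wednesday (leap)
1963: Tuesday
1962: Monday
1961: Sunday
1960: Friday (leap)
1960 begins on a Friday and is a leap year.

1960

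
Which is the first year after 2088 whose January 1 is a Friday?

Jan 1 advances by 2 weekdays after a leap year and by 1 after a common year.
2088: Jan 1 is Thursday (leap).
2089: Saturday
2090: Sunday
2091: Monday
2092: Tuesday (leap)
2093: Thursday
2094: Friday
2094 begins on a Friday

2094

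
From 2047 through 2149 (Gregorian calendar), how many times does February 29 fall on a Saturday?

Leap years in 2047–2149: 25 of them.
Feb 29 weekday advances by 5 (mod 7) from one leap year to the next four years later (or differs when a century non-leap intervenes).
Leap-day weekdays: 2048:Sat✓ 2052:Thu 2056:Tue 2060:Sun 2064:Fri 2068:Wed 2072:Mon 2076:Sat✓ 2080:Thu 2084:Tue 2088:Sun 2092:Fri 2096:Wed 2104:Fri 2108:Wed 2112:Mon 2116:Sat✓ 2120:Thu 2124:Tue 2128:Sun 2132:Fri 2136:Wed 2140:Mon 2144:Sat✓ 2148:Thu
Saturday: 2048, 2076, 2116, 2144 → 4.

4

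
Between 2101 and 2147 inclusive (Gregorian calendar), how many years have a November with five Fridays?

13

November has 30 days; it has five Fridays when Friday falls among the first (month-length − 28) days — i.e. when November 1 is one of Friday/Thursday.
November 1 by year: 2101:Tue 2102:Wed 2103:Thu✓ 2104:Sat 2105:Sun 2106:Mon 2107:Tue 2108:Thu✓ 2109:Fri✓ 2110:Sat 2111:Sun 2112:Tue 2113:Wed 2114:Thu✓ 2115:Fri✓ …(17 more)… 2133:Sun 2134:Mon 2135:Tue 2136:Thu✓ 2137:Fri✓ 2138:Sat 2139:Sun 2140:Tue 2141:Wed 2142:Thu✓ 2143:Fri✓ 2144:Sun 2145:Mon 2146:Tue 2147:Wed
Years with five Fridays: 2103, 2108, 2109, 2114, 2115, 2120, 2125, 2126, 2131, 2136, 2137, 2142, 2143 → 13.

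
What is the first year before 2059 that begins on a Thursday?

Jan 1 advances by 2 weekdays after a leap year and by 1 after a common year.
2059: Jan 1 is Wednesday.
2058: Tuesday
2057: Monday
2056: Saturday (leap)
2055: Friday
2054: Thursday
2054 begins on a Thursday

2054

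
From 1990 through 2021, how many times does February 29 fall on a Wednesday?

Leap years in 1990–2021: 8 of them.
Feb 29 weekday advances by 5 (mod 7) from one leap year to the next four years later (or differs when a century non-leap intervenes).
Leap-day weekdays: 1992:Sat 1996:Thu 2000:Tue 2004:Sun 2008:Fri 2012:Wed✓ 2016:Mon 2020:Sat
Wednesday: 2012 → 1.

1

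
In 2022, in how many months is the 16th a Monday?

1

Check the 16th of each month of 2022: Jan 16: Sun, Feb 16: Wed, Mar 16: Wed, Apr 16: Sat, May 16: Mon, Jun 16: Thu, Jul 16: Sat, Aug 16: Tue, Sep 16: Fri, Oct 16: Sun, Nov 16: Wed, Dec 16: Fri.
Monday occurs in May — 1 month.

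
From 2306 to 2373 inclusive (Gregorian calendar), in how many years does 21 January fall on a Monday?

Track 21 January's weekday year by year (advancing +1, or +2 across a Feb 29):
  2306: Sun  2307: Mon (+1) ✓  2308: Tue (+1)  2309: Thu (+2)  2310: Fri (+1)
  2311: Sat (+1)  2312: Sun (+1)  2313: Tue (+2)  2314: Wed (+1)  2315: Thu (+1)
  2316: Fri (+1)  2317: Sun (+2)  2318: Mon (+1) ✓  2319: Tue (+1)  … (40 more years) …
  2360: Thu (+1)  2361: Sat (+2)  2362: Sun (+1)  2363: Mon (+1) ✓  2364: Tue (+1)
  2365: Thu (+2)  2366: Fri (+1)  2367: Sat (+1)  2368: Sun (+1)  2369: Tue (+2)
  2370: Wed (+1)  2371: Thu (+1)  2372: Fri (+1)  2373: Sun (+2)
Monday years: 2307, 2318, 2324, 2329, 2335, 2346, 2352, 2357, 2363 — 9 in total.

9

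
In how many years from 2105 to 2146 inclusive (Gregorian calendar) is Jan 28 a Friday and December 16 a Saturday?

1

Check each year's weekday for Jan 28 and December 16:
  2105: Wed/Wed  2106: Thu/Thu  2107: Fri/Fri  2108: Sat/Sun  2109: Mon/Mon  2110: Tue/Tue  2111: Wed/Wed  2112: Thu/Fri  2113: Sat/Sat  2114: Sun/Sun  2115: Mon/Mon  2116: Tue/Wed  2117: Thu/Thu  2118: Fri/Fri  …(14 more)…  2133: Wed/Wed  2134: Thu/Thu  2135: Fri/Fri  2136: Sat/Sun  2137: Mon/Mon  2138: Tue/Tue  2139: Wed/Wed  2140: Thu/Fri  2141: Sat/Sat  2142: Sun/Sun  2143: Mon/Mon  2144: Tue/Wed  2145: Thu/Thu  2146: Fri/Fri
Both conditions hold in: 2124 — 1.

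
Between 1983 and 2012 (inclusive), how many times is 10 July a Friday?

4

Track 10 July's weekday year by year (advancing +1, or +2 across a Feb 29):
  1983: Sun  1984: Tue (+2)  1985: Wed (+1)  1986: Thu (+1)  1987: Fri (+1) ✓
  1988: Sun (+2)  1989: Mon (+1)  1990: Tue (+1)  1991: Wed (+1)  1992: Fri (+2) ✓
  1993: Sat (+1)  1994: Sun (+1)  1995: Mon (+1)  1996: Wed (+2)  1997: Thu (+1)
  1998: Fri (+1) ✓  1999: Sat (+1)  2000: Mon (+2)  2001: Tue (+1)  2002: Wed (+1)
  2003: Thu (+1)  2004: Sat (+2)  2005: Sun (+1)  2006: Mon (+1)  2007: Tue (+1)
  2008: Thu (+2)  2009: Fri (+1) ✓  2010: Sat (+1)  2011: Sun (+1)  2012: Tue (+2)
Friday years: 1987, 1992, 1998, 2009 — 4 in total.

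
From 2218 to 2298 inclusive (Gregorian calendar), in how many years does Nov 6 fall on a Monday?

Track Nov 6's weekday year by year (advancing +1, or +2 across a Feb 29):
  2218: Fri  2219: Sat (+1)  2220: Mon (+2) ✓  2221: Tue (+1)  2222: Wed (+1)
  2223: Thu (+1)  2224: Sat (+2)  2225: Sun (+1)  2226: Mon (+1) ✓  2227: Tue (+1)
  2228: Thu (+2)  2229: Fri (+1)  2230: Sat (+1)  2231: Sun (+1)  … (53 more years) …
  2285: Fri (+1)  2286: Sat (+1)  2287: Sun (+1)  2288: Tue (+2)  2289: Wed (+1)
  2290: Thu (+1)  2291: Fri (+1)  2292: Sun (+2)  2293: Mon (+1) ✓  2294: Tue (+1)
  2295: Wed (+1)  2296: Fri (+2)  2297: Sat (+1)  2298: Sun (+1)
Monday years: 2220, 2226, 2237, 2243, 2248, 2254, 2265, 2271, 2276, 2282, 2293 — 11 in total.

11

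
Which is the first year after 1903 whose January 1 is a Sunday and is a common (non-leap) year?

1905

Jan 1 advances by 2 weekdays after a leap year and by 1 after a common year.
1903: Jan 1 is Thursday.
1904: Friday (leap)
1905: Sunday
1905 begins on a Sunday and is a common year.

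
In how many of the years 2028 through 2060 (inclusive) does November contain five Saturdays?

10

November has 30 days; it has five Saturdays when Saturday falls among the first (month-length − 28) days — i.e. when November 1 is one of Saturday/Friday.
November 1 by year: 2028:Wed 2029:Thu 2030:Fri✓ 2031:Sat✓ 2032:Mon 2033:Tue 2034:Wed 2035:Thu 2036:Sat✓ 2037:Sun 2038:Mon 2039:Tue 2040:Thu 2041:Fri✓ 2042:Sat✓ …(3 more)… 2046:Thu 2047:Fri✓ 2048:Sun 2049:Mon 2050:Tue 2051:Wed 2052:Fri✓ 2053:Sat✓ 2054:Sun 2055:Mon 2056:Wed 2057:Thu 2058:Fri✓ 2059:Sat✓ 2060:Mon
Years with five Saturdays: 2030, 2031, 2036, 2041, 2042, 2047, 2052, 2053, 2058, 2059 → 10.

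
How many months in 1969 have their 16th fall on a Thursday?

Check the 16th of each month of 1969: Jan 16: Thu, Feb 16: Sun, Mar 16: Sun, Apr 16: Wed, May 16: Fri, Jun 16: Mon, Jul 16: Wed, Aug 16: Sat, Sep 16: Tue, Oct 16: Thu, Nov 16: Sun, Dec 16: Tue.
Thursday occurs in January, October — 2 months.

2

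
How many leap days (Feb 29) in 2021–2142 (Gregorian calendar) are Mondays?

Leap years in 2021–2142: 29 of them.
Feb 29 weekday advances by 5 (mod 7) from one leap year to the next four years later (or differs when a century non-leap intervenes).
Leap-day weekdays: 2024:Thu 2028:Tue 2032:Sun 2036:Fri 2040:Wed 2044:Mon✓ 2048:Sat 2052:Thu 2056:Tue 2060:Sun 2064:Fri 2068:Wed 2072:Mon✓ …(3 more)… 2088:Sun 2092:Fri 2096:Wed 2104:Fri 2108:Wed 2112:Mon✓ 2116:Sat 2120:Thu 2124:Tue 2128:Sun 2132:Fri 2136:Wed 2140:Mon✓
Monday: 2044, 2072, 2112, 2140 → 4.

4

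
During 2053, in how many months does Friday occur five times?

A month of length L has five Fridays iff its first Friday is on day ≤ L−28 (so day 1–3 in a 31-day month, 1–2 in a 30-day month, day 1 in a leap February).
Checking each month of 2053: Jan starts Wed (31d) ✓; Feb starts Sat (28d); Mar starts Sat (31d); Apr starts Tue (30d); May starts Thu (31d) ✓; Jun starts Sun (30d); Jul starts Tue (31d); Aug starts Fri (31d) ✓; Sep starts Mon (30d); Oct starts Wed (31d) ✓; Nov starts Sat (30d); Dec starts Mon (31d).
Five-Friday months: January, May, August, October → 4.

4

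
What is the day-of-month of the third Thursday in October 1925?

October 1, 1925 is a Thursday, so the first Thursday is the 1st.
The third Thursday is 1 + 14 = 15.

15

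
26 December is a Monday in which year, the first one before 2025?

2022

From one year to the next, a fixed date's weekday advances by 1, or by 2 when a Feb 29 lies between the two dates.
2025: December 26 is Friday.
2024: Thursday (−1)
2023: Tuesday (−2)
2022: Monday (−1)
26 December falls on a Monday in 2022.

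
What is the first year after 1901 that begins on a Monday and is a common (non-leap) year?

Jan 1 advances by 2 weekdays after a leap year and by 1 after a common year.
1901: Jan 1 is Tuesday.
1902: Wednesday
1903: Thursday
1904: Friday (leap)
1905: Sunday
1906: Monday
1906 begins on a Monday and is a common year.

1906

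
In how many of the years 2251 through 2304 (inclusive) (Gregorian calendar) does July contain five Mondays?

July has 31 days; it has five Mondays when Monday falls among the first (month-length − 28) days — i.e. when July 1 is one of Monday/Sunday/Saturday.
July 1 by year: 2251:Tue 2252:Thu 2253:Fri 2254:Sat✓ 2255:Sun✓ 2256:Tue 2257:Wed 2258:Thu 2259:Fri 2260:Sun✓ 2261:Mon✓ 2262:Tue 2263:Wed 2264:Fri 2265:Sat✓ …(24 more)… 2290:Tue 2291:Wed 2292:Fri 2293:Sat✓ 2294:Sun✓ 2295:Mon✓ 2296:Wed 2297:Thu 2298:Fri 2299:Sat✓ 2300:Sun✓ 2301:Mon✓ 2302:Tue 2303:Wed 2304:Fri
Years with five Mondays: 2254, 2255, 2260, 2261, 2265, 2266, 2267, 2271, 2272, 2276, 2277, 2278, 2282, 2283, 2288, 2289, 2293, 2294, 2295, 2299, 2300, 2301 → 22.

22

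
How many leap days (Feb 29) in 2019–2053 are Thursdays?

2

Leap years in 2019–2053: 9 of them.
Feb 29 weekday advances by 5 (mod 7) from one leap year to the next four years later (or differs when a century non-leap intervenes).
Leap-day weekdays: 2020:Sat 2024:Thu✓ 2028:Tue 2032:Sun 2036:Fri 2040:Wed 2044:Mon 2048:Sat 2052:Thu✓
Thursday: 2024, 2052 → 2.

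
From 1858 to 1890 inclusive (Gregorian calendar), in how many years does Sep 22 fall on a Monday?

5

Track Sep 22's weekday year by year (advancing +1, or +2 across a Feb 29):
  1858: Wed  1859: Thu (+1)  1860: Sat (+2)  1861: Sun (+1)  1862: Mon (+1) ✓
  1863: Tue (+1)  1864: Thu (+2)  1865: Fri (+1)  1866: Sat (+1)  1867: Sun (+1)
  1868: Tue (+2)  1869: Wed (+1)  1870: Thu (+1)  1871: Fri (+1)  … (5 more years) …
  1877: Sat (+1)  1878: Sun (+1)  1879: Mon (+1) ✓  1880: Wed (+2)  1881: Thu (+1)
  1882: Fri (+1)  1883: Sat (+1)  1884: Mon (+2) ✓  1885: Tue (+1)  1886: Wed (+1)
  1887: Thu (+1)  1888: Sat (+2)  1889: Sun (+1)  1890: Mon (+1) ✓
Monday years: 1862, 1873, 1879, 1884, 1890 — 5 in total.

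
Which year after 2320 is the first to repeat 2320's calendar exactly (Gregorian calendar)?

Two years share a calendar iff Jan 1 falls on the same weekday and both are leap or both are common. 2320: Jan 1 is Thursday, leap year.
2321: Jan 1 Saturday, common
2322: Jan 1 Sunday, common
2323: Jan 1 Monday, common
2324: Jan 1 Tuesday, leap
2325: Jan 1 Thursday, common
2326: Jan 1 Friday, common
2327: Jan 1 Saturday, common
2328: Jan 1 Sunday, leap
2329: Jan 1 Tuesday, common
2330: Jan 1 Wednesday, common
2331: Jan 1 Thursday, common
2332: Jan 1 Friday, leap
2333: Jan 1 Sunday, common
2334: Jan 1 Monday, common
2335: Jan 1 Tuesday, common
2336: Jan 1 Wednesday, leap
2337: Jan 1 Friday, common
2338: Jan 1 Saturday, common
2339: Jan 1 Sunday, common
2340: Jan 1 Monday, leap
2341: Jan 1 Wednesday, common
2342: Jan 1 Thursday, common
2343: Jan 1 Friday, common
2344: Jan 1 Saturday, leap
2345: Jan 1 Monday, common
2346: Jan 1 Tuesday, common
2347: Jan 1 Wednesday, common
2348: Jan 1 Thursday, leap
2348 matches on both conditions.

2348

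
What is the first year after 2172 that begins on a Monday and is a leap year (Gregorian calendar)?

Jan 1 advances by 2 weekdays after a leap year and by 1 after a common year.
2172: Jan 1 is Wednesday (leap).
2173: Friday
2174: Saturday
2175: Sunday
2176: Monday (leap)
2176 begins on a Monday and is a leap year.

2176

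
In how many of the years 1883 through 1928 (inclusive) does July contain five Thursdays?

19

July has 31 days; it has five Thursdays when Thursday falls among the first (month-length − 28) days — i.e. when July 1 is one of Thursday/Wednesday/Tuesday.
July 1 by year: 1883:Sun 1884:Tue✓ 1885:Wed✓ 1886:Thu✓ 1887:Fri 1888:Sun 1889:Mon 1890:Tue✓ 1891:Wed✓ 1892:Fri 1893:Sat 1894:Sun 1895:Mon 1896:Wed✓ 1897:Thu✓ …(16 more)… 1914:Wed✓ 1915:Thu✓ 1916:Sat 1917:Sun 1918:Mon 1919:Tue✓ 1920:Thu✓ 1921:Fri 1922:Sat 1923:Sun 1924:Tue✓ 1925:Wed✓ 1926:Thu✓ 1927:Fri 1928:Sun
Years with five Thursdays: 1884, 1885, 1886, 1890, 1891, 1896, 1897, 1902, 1903, 1908, 1909, 1913, 1914, 1915, 1919, 1920, 1924, 1925, 1926 → 19.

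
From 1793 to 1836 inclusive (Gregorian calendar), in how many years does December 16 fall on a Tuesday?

Track December 16's weekday year by year (advancing +1, or +2 across a Feb 29):
  1793: Mon  1794: Tue (+1) ✓  1795: Wed (+1)  1796: Fri (+2)  1797: Sat (+1)
  1798: Sun (+1)  1799: Mon (+1)  1800: Tue (+1) ✓  1801: Wed (+1)  1802: Thu (+1)
  1803: Fri (+1)  1804: Sun (+2)  1805: Mon (+1)  1806: Tue (+1) ✓  … (16 more years) …
  1823: Tue (+1) ✓  1824: Thu (+2)  1825: Fri (+1)  1826: Sat (+1)  1827: Sun (+1)
  1828: Tue (+2) ✓  1829: Wed (+1)  1830: Thu (+1)  1831: Fri (+1)  1832: Sun (+2)
  1833: Mon (+1)  1834: Tue (+1) ✓  1835: Wed (+1)  1836: Fri (+2)
Tuesday years: 1794, 1800, 1806, 1817, 1823, 1828, 1834 — 7 in total.

7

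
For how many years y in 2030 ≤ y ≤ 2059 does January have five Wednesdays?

January has 31 days; it has five Wednesdays when Wednesday falls among the first (month-length − 28) days — i.e. when January 1 is one of Wednesday/Tuesday/Monday.
January 1 by year: 2030:Tue✓ 2031:Wed✓ 2032:Thu 2033:Sat 2034:Sun 2035:Mon✓ 2036:Tue✓ 2037:Thu 2038:Fri 2039:Sat 2040:Sun 2041:Tue✓ 2042:Wed✓ 2043:Thu 2044:Fri 2045:Sun 2046:Mon✓ 2047:Tue✓ 2048:Wed✓ 2049:Fri 2050:Sat 2051:Sun 2052:Mon✓ 2053:Wed✓ 2054:Thu 2055:Fri 2056:Sat 2057:Mon✓ 2058:Tue✓ 2059:Wed✓
Years with five Wednesdays: 2030, 2031, 2035, 2036, 2041, 2042, 2046, 2047, 2048, 2052, 2053, 2057, 2058, 2059 → 14.

14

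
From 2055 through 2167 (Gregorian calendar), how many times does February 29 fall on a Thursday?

3

Leap years in 2055–2167: 27 of them.
Feb 29 weekday advances by 5 (mod 7) from one leap year to the next four years later (or differs when a century non-leap intervenes).
Leap-day weekdays: 2056:Tue 2060:Sun 2064:Fri 2068:Wed 2072:Mon 2076:Sat 2080:Thu✓ 2084:Tue 2088:Sun 2092:Fri 2096:Wed 2104:Fri 2108:Wed 2112:Mon 2116:Sat 2120:Thu✓ 2124:Tue 2128:Sun 2132:Fri 2136:Wed 2140:Mon 2144:Sat 2148:Thu✓ 2152:Tue 2156:Sun 2160:Fri 2164:Wed
Thursday: 2080, 2120, 2148 → 3.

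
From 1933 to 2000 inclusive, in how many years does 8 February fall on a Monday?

10

Track 8 February's weekday year by year (advancing +1, or +2 across a Feb 29):
  1933: Wed  1934: Thu (+1)  1935: Fri (+1)  1936: Sat (+1)  1937: Mon (+2) ✓
  1938: Tue (+1)  1939: Wed (+1)  1940: Thu (+1)  1941: Sat (+2)  1942: Sun (+1)
  1943: Mon (+1) ✓  1944: Tue (+1)  1945: Thu (+2)  1946: Fri (+1)  … (40 more years) …
  1987: Sun (+1)  1988: Mon (+1) ✓  1989: Wed (+2)  1990: Thu (+1)  1991: Fri (+1)
  1992: Sat (+1)  1993: Mon (+2) ✓  1994: Tue (+1)  1995: Wed (+1)  1996: Thu (+1)
  1997: Sat (+2)  1998: Sun (+1)  1999: Mon (+1) ✓  2000: Tue (+1)
Monday years: 1937, 1943, 1954, 1960, 1965, 1971, 1982, 1988, 1993, 1999 — 10 in total.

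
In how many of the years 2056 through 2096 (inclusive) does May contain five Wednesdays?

18

May has 31 days; it has five Wednesdays when Wednesday falls among the first (month-length − 28) days — i.e. when May 1 is one of Wednesday/Tuesday/Monday.
May 1 by year: 2056:Mon✓ 2057:Tue✓ 2058:Wed✓ 2059:Thu 2060:Sat 2061:Sun 2062:Mon✓ 2063:Tue✓ 2064:Thu 2065:Fri 2066:Sat 2067:Sun 2068:Tue✓ 2069:Wed✓ 2070:Thu …(11 more)… 2082:Fri 2083:Sat 2084:Mon✓ 2085:Tue✓ 2086:Wed✓ 2087:Thu 2088:Sat 2089:Sun 2090:Mon✓ 2091:Tue✓ 2092:Thu 2093:Fri 2094:Sat 2095:Sun 2096:Tue✓
Years with five Wednesdays: 2056, 2057, 2058, 2062, 2063, 2068, 2069, 2073, 2074, 2075, 2079, 2080, 2084, 2085, 2086, 2090, 2091, 2096 → 18.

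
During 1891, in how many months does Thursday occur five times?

5

A month of length L has five Thursdays iff its first Thursday is on day ≤ L−28 (so day 1–3 in a 31-day month, 1–2 in a 30-day month, day 1 in a leap February).
Checking each month of 1891: Jan starts Thu (31d) ✓; Feb starts Sun (28d); Mar starts Sun (31d); Apr starts Wed (30d) ✓; May starts Fri (31d); Jun starts Mon (30d); Jul starts Wed (31d) ✓; Aug starts Sat (31d); Sep starts Tue (30d); Oct starts Thu (31d) ✓; Nov starts Sun (30d); Dec starts Tue (31d) ✓.
Five-Thursday months: January, April, July, October, December → 5.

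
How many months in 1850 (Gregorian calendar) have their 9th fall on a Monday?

2

Check the 9th of each month of 1850: Jan 9: Wed, Feb 9: Sat, Mar 9: Sat, Apr 9: Tue, May 9: Thu, Jun 9: Sun, Jul 9: Tue, Aug 9: Fri, Sep 9: Mon, Oct 9: Wed, Nov 9: Sat, Dec 9: Mon.
Monday occurs in September, December — 2 months.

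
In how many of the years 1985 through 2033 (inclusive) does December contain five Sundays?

December has 31 days; it has five Sundays when Sunday falls among the first (month-length − 28) days — i.e. when December 1 is one of Sunday/Saturday/Friday.
December 1 by year: 1985:Sun✓ 1986:Mon 1987:Tue 1988:Thu 1989:Fri✓ 1990:Sat✓ 1991:Sun✓ 1992:Tue 1993:Wed 1994:Thu 1995:Fri✓ 1996:Sun✓ 1997:Mon 1998:Tue 1999:Wed …(19 more)… 2019:Sun✓ 2020:Tue 2021:Wed 2022:Thu 2023:Fri✓ 2024:Sun✓ 2025:Mon 2026:Tue 2027:Wed 2028:Fri✓ 2029:Sat✓ 2030:Sun✓ 2031:Mon 2032:Wed 2033:Thu
Years with five Sundays: 1985, 1989, 1990, 1991, 1995, 1996, 2000, 2001, 2002, 2006, 2007, 2012, 2013, 2017, 2018, 2019, 2023, 2024, 2028, 2029, 2030 → 21.

21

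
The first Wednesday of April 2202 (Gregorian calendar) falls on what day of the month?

April 1, 2202 is a Thursday, so the first Wednesday is the 7th.
The first Wednesday is 7 + 0 = 7.

7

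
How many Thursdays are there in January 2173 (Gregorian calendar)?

January 2173 has 31 days and begins on Friday.
The first Thursday is January 7.
Thursdays fall on 7, 14, 21, 28 — that's 4.

4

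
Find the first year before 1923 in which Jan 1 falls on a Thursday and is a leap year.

1920

Jan 1 advances by 2 weekdays after a leap year and by 1 after a common year.
1923: Jan 1 is Monday.
1922: Sunday
1921: Saturday
1920: Thursday (leap)
1920 begins on a Thursday and is a leap year.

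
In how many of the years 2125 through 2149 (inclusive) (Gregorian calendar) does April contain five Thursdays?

April has 30 days; it has five Thursdays when Thursday falls among the first (month-length − 28) days — i.e. when April 1 is one of Thursday/Wednesday.
April 1 by year: 2125:Sun 2126:Mon 2127:Tue 2128:Thu✓ 2129:Fri 2130:Sat 2131:Sun 2132:Tue 2133:Wed✓ 2134:Thu✓ 2135:Fri 2136:Sun 2137:Mon 2138:Tue 2139:Wed✓ 2140:Fri 2141:Sat 2142:Sun 2143:Mon 2144:Wed✓ 2145:Thu✓ 2146:Fri 2147:Sat 2148:Mon 2149:Tue
Years with five Thursdays: 2128, 2133, 2134, 2139, 2144, 2145 → 6.

6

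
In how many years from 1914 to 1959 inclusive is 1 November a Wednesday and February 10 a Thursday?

2

Check each year's weekday for 1 November and February 10:
  1914: Sun/Tue  1915: Mon/Wed  1916: Wed/Thu ✓  1917: Thu/Sat  1918: Fri/Sun  1919: Sat/Mon  1920: Mon/Tue  1921: Tue/Thu  1922: Wed/Fri  1923: Thu/Sat  1924: Sat/Sun  1925: Sun/Tue  1926: Mon/Wed  1927: Tue/Thu  …(18 more)…  1946: Fri/Sun  1947: Sat/Mon  1948: Mon/Tue  1949: Tue/Thu  1950: Wed/Fri  1951: Thu/Sat  1952: Sat/Sun  1953: Sun/Tue  1954: Mon/Wed  1955: Tue/Thu  1956: Thu/Fri  1957: Fri/Sun  1958: Sat/Mon  1959: Sun/Tue
Both conditions hold in: 1916, 1944 — 2.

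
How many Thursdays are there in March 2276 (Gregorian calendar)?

March 2276 has 31 days and begins on Wednesday.
The first Thursday is March 2.
Thursdays fall on 2, 9, 16, 23, 30 — that's 5.

5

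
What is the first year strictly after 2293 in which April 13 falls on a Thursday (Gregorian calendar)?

From one year to the next, a fixed date's weekday advances by 1, or by 2 when a Feb 29 lies between the two dates.
2293: April 13 is Thursday.
2294: Friday (+1)
2295: Saturday (+1)
2296: Monday (+2)
2297: Tuesday (+1)
2298: Wednesday (+1)
2299: Thursday (+1)
April 13 falls on a Thursday in 2299.

2299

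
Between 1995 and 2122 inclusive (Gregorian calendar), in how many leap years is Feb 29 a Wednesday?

5

Leap years in 1995–2122: 31 of them.
Feb 29 weekday advances by 5 (mod 7) from one leap year to the next four years later (or differs when a century non-leap intervenes).
Leap-day weekdays: 1996:Thu 2000:Tue 2004:Sun 2008:Fri 2012:Wed✓ 2016:Mon 2020:Sat 2024:Thu 2028:Tue 2032:Sun 2036:Fri 2040:Wed✓ 2044:Mon …(5 more)… 2068:Wed✓ 2072:Mon 2076:Sat 2080:Thu 2084:Tue 2088:Sun 2092:Fri 2096:Wed✓ 2104:Fri 2108:Wed✓ 2112:Mon 2116:Sat 2120:Thu
Wednesday: 2012, 2040, 2068, 2096, 2108 → 5.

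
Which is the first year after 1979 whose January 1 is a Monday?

Jan 1 advances by 2 weekdays after a leap year and by 1 after a common year.
1979: Jan 1 is Monday.
1980: Tuesday (leap)
1981: Thursday
1982: Friday
1983: Saturday
1984: Sunday (leap)
1985: Tuesday
1986: Wednesday
1987: Thursday
1988: Friday (leap)
1989: Sunday
1990: Monday
1990 begins on a Monday

1990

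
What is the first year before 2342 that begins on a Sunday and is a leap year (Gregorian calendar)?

Jan 1 advances by 2 weekdays after a leap year and by 1 after a common year.
2342: Jan 1 is Thursday.
2341: Wednesday
2340: Monday (leap)
2339: Sunday
2338: Saturday
2337: Friday
2336: Wednesday (leap)
2335: Tuesday
2334: Monday
2333: Sunday
2332: Friday (leap)
2331: Thursday
2330: Wednesday
2329: Tuesday
2328: Sunday (leap)
2328 begins on a Sunday and is a leap year.

2328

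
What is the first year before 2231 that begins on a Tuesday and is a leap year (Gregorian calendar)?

2228

Jan 1 advances by 2 weekdays after a leap year and by 1 after a common year.
2231: Jan 1 is Saturday.
2230: Friday
2229: Thursday
2228: Tuesday (leap)
2228 begins on a Tuesday and is a leap year.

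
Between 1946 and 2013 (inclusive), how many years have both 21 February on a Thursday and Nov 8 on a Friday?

8

Check each year's weekday for 21 February and Nov 8:
  1946: Thu/Fri ✓  1947: Fri/Sat  1948: Sat/Mon  1949: Mon/Tue  1950: Tue/Wed  1951: Wed/Thu  1952: Thu/Sat  1953: Sat/Sun  1954: Sun/Mon  1955: Mon/Tue  1956: Tue/Thu  1957: Thu/Fri ✓  1958: Fri/Sat  1959: Sat/Sun  …(40 more)…  2000: Mon/Wed  2001: Wed/Thu  2002: Thu/Fri ✓  2003: Fri/Sat  2004: Sat/Mon  2005: Mon/Tue  2006: Tue/Wed  2007: Wed/Thu  2008: Thu/Sat  2009: Sat/Sun  2010: Sun/Mon  2011: Mon/Tue  2012: Tue/Thu  2013: Thu/Fri ✓
Both conditions hold in: 1946, 1957, 1963, 1974, 1985, 1991, 2002, 2013 — 8.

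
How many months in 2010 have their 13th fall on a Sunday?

Check the 13th of each month of 2010: Jan 13: Wed, Feb 13: Sat, Mar 13: Sat, Apr 13: Tue, May 13: Thu, Jun 13: Sun, Jul 13: Tue, Aug 13: Fri, Sep 13: Mon, Oct 13: Wed, Nov 13: Sat, Dec 13: Mon.
Sunday occurs in June — 1 month.

1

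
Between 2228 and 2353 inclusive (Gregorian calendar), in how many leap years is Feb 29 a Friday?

Leap years in 2228–2353: 31 of them.
Feb 29 weekday advances by 5 (mod 7) from one leap year to the next four years later (or differs when a century non-leap intervenes).
Leap-day weekdays: 2228:Fri✓ 2232:Wed 2236:Mon 2240:Sat 2244:Thu 2248:Tue 2252:Sun 2256:Fri✓ 2260:Wed 2264:Mon 2268:Sat 2272:Thu 2276:Tue …(5 more)… 2304:Mon 2308:Sat 2312:Thu 2316:Tue 2320:Sun 2324:Fri✓ 2328:Wed 2332:Mon 2336:Sat 2340:Thu 2344:Tue 2348:Sun 2352:Fri✓
Friday: 2228, 2256, 2284, 2324, 2352 → 5.

5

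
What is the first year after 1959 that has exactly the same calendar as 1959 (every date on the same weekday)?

1970

Two years share a calendar iff Jan 1 falls on the same weekday and both are leap or both are common. 1959: Jan 1 is Thursday, common year.
1960: Jan 1 Friday, leap
1961: Jan 1 Sunday, common
1962: Jan 1 Monday, common
1963: Jan 1 Tuesday, common
1964: Jan 1 Wednesday, leap
1965: Jan 1 Friday, common
1966: Jan 1 Saturday, common
1967: Jan 1 Sunday, common
1968: Jan 1 Monday, leap
1969: Jan 1 Wednesday, common
1970: Jan 1 Thursday, common
1970 matches on both conditions.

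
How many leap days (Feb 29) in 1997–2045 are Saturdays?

Leap years in 1997–2045: 12 of them.
Feb 29 weekday advances by 5 (mod 7) from one leap year to the next four years later (or differs when a century non-leap intervenes).
Leap-day weekdays: 2000:Tue 2004:Sun 2008:Fri 2012:Wed 2016:Mon 2020:Sat✓ 2024:Thu 2028:Tue 2032:Sun 2036:Fri 2040:Wed 2044:Mon
Saturday: 2020 → 1.

1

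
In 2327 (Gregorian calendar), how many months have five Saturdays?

A month of length L has five Saturdays iff its first Saturday is on day ≤ L−28 (so day 1–3 in a 31-day month, 1–2 in a 30-day month, day 1 in a leap February).
Checking each month of 2327: Jan starts Sat (31d) ✓; Feb starts Tue (28d); Mar starts Tue (31d); Apr starts Fri (30d) ✓; May starts Sun (31d); Jun starts Wed (30d); Jul starts Fri (31d) ✓; Aug starts Mon (31d); Sep starts Thu (30d); Oct starts Sat (31d) ✓; Nov starts Tue (30d); Dec starts Thu (31d) ✓.
Five-Saturday months: January, April, July, October, December → 5.

5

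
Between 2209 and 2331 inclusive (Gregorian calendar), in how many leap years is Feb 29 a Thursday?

4

Leap years in 2209–2331: 29 of them.
Feb 29 weekday advances by 5 (mod 7) from one leap year to the next four years later (or differs when a century non-leap intervenes).
Leap-day weekdays: 2212:Sat 2216:Thu✓ 2220:Tue 2224:Sun 2228:Fri 2232:Wed 2236:Mon 2240:Sat 2244:Thu✓ 2248:Tue 2252:Sun 2256:Fri 2260:Wed …(3 more)… 2276:Tue 2280:Sun 2284:Fri 2288:Wed 2292:Mon 2296:Sat 2304:Mon 2308:Sat 2312:Thu✓ 2316:Tue 2320:Sun 2324:Fri 2328:Wed
Thursday: 2216, 2244, 2272, 2312 → 4.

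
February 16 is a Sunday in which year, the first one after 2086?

From one year to the next, a fixed date's weekday advances by 1, or by 2 when a Feb 29 lies between the two dates.
2086: February 16 is Saturday.
2087: Sunday (+1)
February 16 falls on a Sunday in 2087.

2087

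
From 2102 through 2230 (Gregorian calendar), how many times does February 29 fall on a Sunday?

Leap years in 2102–2230: 31 of them.
Feb 29 weekday advances by 5 (mod 7) from one leap year to the next four years later (or differs when a century non-leap intervenes).
Leap-day weekdays: 2104:Fri 2108:Wed 2112:Mon 2116:Sat 2120:Thu 2124:Tue 2128:Sun✓ 2132:Fri 2136:Wed 2140:Mon 2144:Sat 2148:Thu 2152:Tue …(5 more)… 2176:Thu 2180:Tue 2184:Sun✓ 2188:Fri 2192:Wed 2196:Mon 2204:Wed 2208:Mon 2212:Sat 2216:Thu 2220:Tue 2224:Sun✓ 2228:Fri
Sunday: 2128, 2156, 2184, 2224 → 4.

4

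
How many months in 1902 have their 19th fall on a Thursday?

Check the 19th of each month of 1902: Jan 19: Sun, Feb 19: Wed, Mar 19: Wed, Apr 19: Sat, May 19: Mon, Jun 19: Thu, Jul 19: Sat, Aug 19: Tue, Sep 19: Fri, Oct 19: Sun, Nov 19: Wed, Dec 19: Fri.
Thursday occurs in June — 1 month.

1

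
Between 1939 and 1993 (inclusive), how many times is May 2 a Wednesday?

Track May 2's weekday year by year (advancing +1, or +2 across a Feb 29):
  1939: Tue  1940: Thu (+2)  1941: Fri (+1)  1942: Sat (+1)  1943: Sun (+1)
  1944: Tue (+2)  1945: Wed (+1) ✓  1946: Thu (+1)  1947: Fri (+1)  1948: Sun (+2)
  1949: Mon (+1)  1950: Tue (+1)  1951: Wed (+1) ✓  1952: Fri (+2)  … (27 more years) …
  1980: Fri (+2)  1981: Sat (+1)  1982: Sun (+1)  1983: Mon (+1)  1984: Wed (+2) ✓
  1985: Thu (+1)  1986: Fri (+1)  1987: Sat (+1)  1988: Mon (+2)  1989: Tue (+1)
  1990: Wed (+1) ✓  1991: Thu (+1)  1992: Sat (+2)  1993: Sun (+1)
Wednesday years: 1945, 1951, 1956, 1962, 1973, 1979, 1984, 1990 — 8 in total.

8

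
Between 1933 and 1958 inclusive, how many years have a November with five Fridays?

8

November has 30 days; it has five Fridays when Friday falls among the first (month-length − 28) days — i.e. when November 1 is one of Friday/Thursday.
November 1 by year: 1933:Wed 1934:Thu✓ 1935:Fri✓ 1936:Sun 1937:Mon 1938:Tue 1939:Wed 1940:Fri✓ 1941:Sat 1942:Sun 1943:Mon 1944:Wed 1945:Thu✓ 1946:Fri✓ 1947:Sat 1948:Mon 1949:Tue 1950:Wed 1951:Thu✓ 1952:Sat 1953:Sun 1954:Mon 1955:Tue 1956:Thu✓ 1957:Fri✓ 1958:Sat
Years with five Fridays: 1934, 1935, 1940, 1945, 1946, 1951, 1956, 1957 → 8.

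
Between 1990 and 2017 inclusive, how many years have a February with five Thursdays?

February has 28 days (29 in leap years); it has five Thursdays when Thursday falls among the first (month-length − 28) days — i.e. when February 1 is Thursday in a leap year (never in a common year).
February 1 by year: 1990:Thu 1991:Fri 1992:Sat 1993:Mon 1994:Tue 1995:Wed 1996:Thu✓ 1997:Sat 1998:Sun 1999:Mon 2000:Tue 2001:Thu 2002:Fri 2003:Sat 2004:Sun 2005:Tue 2006:Wed 2007:Thu 2008:Fri 2009:Sun 2010:Mon 2011:Tue 2012:Wed 2013:Fri 2014:Sat 2015:Sun 2016:Mon 2017:Wed
Years with five Thursdays: 1996 → 1.

1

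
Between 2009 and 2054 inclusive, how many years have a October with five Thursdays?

21

October has 31 days; it has five Thursdays when Thursday falls among the first (month-length − 28) days — i.e. when October 1 is one of Thursday/Wednesday/Tuesday.
October 1 by year: 2009:Thu✓ 2010:Fri 2011:Sat 2012:Mon 2013:Tue✓ 2014:Wed✓ 2015:Thu✓ 2016:Sat 2017:Sun 2018:Mon 2019:Tue✓ 2020:Thu✓ 2021:Fri 2022:Sat 2023:Sun …(16 more)… 2040:Mon 2041:Tue✓ 2042:Wed✓ 2043:Thu✓ 2044:Sat 2045:Sun 2046:Mon 2047:Tue✓ 2048:Thu✓ 2049:Fri 2050:Sat 2051:Sun 2052:Tue✓ 2053:Wed✓ 2054:Thu✓
Years with five Thursdays: 2009, 2013, 2014, 2015, 2019, 2020, 2024, 2025, 2026, 2030, 2031, 2036, 2037, 2041, 2042, 2043, 2047, 2048, 2052, 2053, 2054 → 21.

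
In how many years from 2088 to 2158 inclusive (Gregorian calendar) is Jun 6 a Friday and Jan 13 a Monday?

7

Check each year's weekday for Jun 6 and Jan 13:
  2088: Sun/Tue  2089: Mon/Thu  2090: Tue/Fri  2091: Wed/Sat  2092: Fri/Sun  2093: Sat/Tue  2094: Sun/Wed  2095: Mon/Thu  2096: Wed/Fri  2097: Thu/Sun  2098: Fri/Mon ✓  2099: Sat/Tue  2100: Sun/Wed  2101: Mon/Thu  …(43 more)…  2145: Sun/Wed  2146: Mon/Thu  2147: Tue/Fri  2148: Thu/Sat  2149: Fri/Mon ✓  2150: Sat/Tue  2151: Sun/Wed  2152: Tue/Thu  2153: Wed/Sat  2154: Thu/Sun  2155: Fri/Mon ✓  2156: Sun/Tue  2157: Mon/Thu  2158: Tue/Fri
Both conditions hold in: 2098, 2110, 2121, 2127, 2138, 2149, 2155 — 7.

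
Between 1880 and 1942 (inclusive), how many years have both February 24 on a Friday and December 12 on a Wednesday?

Check each year's weekday for February 24 and December 12:
  1880: Tue/Sun  1881: Thu/Mon  1882: Fri/Tue  1883: Sat/Wed  1884: Sun/Fri  1885: Tue/Sat  1886: Wed/Sun  1887: Thu/Mon  1888: Fri/Wed ✓  1889: Sun/Thu  1890: Mon/Fri  1891: Tue/Sat  1892: Wed/Mon  1893: Fri/Tue  …(35 more)…  1929: Sun/Thu  1930: Mon/Fri  1931: Tue/Sat  1932: Wed/Mon  1933: Fri/Tue  1934: Sat/Wed  1935: Sun/Thu  1936: Mon/Sat  1937: Wed/Sun  1938: Thu/Mon  1939: Fri/Tue  1940: Sat/Thu  1941: Mon/Fri  1942: Tue/Sat
Both conditions hold in: 1888, 1928 — 2.

2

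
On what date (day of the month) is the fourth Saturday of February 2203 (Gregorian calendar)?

26

February 1, 2203 is a Tuesday, so the first Saturday is the 5th.
The fourth Saturday is 5 + 21 = 26.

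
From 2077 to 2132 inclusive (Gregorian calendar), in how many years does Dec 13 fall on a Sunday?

Track Dec 13's weekday year by year (advancing +1, or +2 across a Feb 29):
  2077: Mon  2078: Tue (+1)  2079: Wed (+1)  2080: Fri (+2)  2081: Sat (+1)
  2082: Sun (+1) ✓  2083: Mon (+1)  2084: Wed (+2)  2085: Thu (+1)  2086: Fri (+1)
  2087: Sat (+1)  2088: Mon (+2)  2089: Tue (+1)  2090: Wed (+1)  … (28 more years) …
  2119: Wed (+1)  2120: Fri (+2)  2121: Sat (+1)  2122: Sun (+1) ✓  2123: Mon (+1)
  2124: Wed (+2)  2125: Thu (+1)  2126: Fri (+1)  2127: Sat (+1)  2128: Mon (+2)
  2129: Tue (+1)  2130: Wed (+1)  2131: Thu (+1)  2132: Sat (+2)
Sunday years: 2082, 2093, 2099, 2105, 2111, 2116, 2122 — 7 in total.

7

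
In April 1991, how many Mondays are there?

April 1991 has 30 days and begins on Monday.
The first Monday is April 1.
Mondays fall on 1, 8, 15, 22, 29 — that's 5.

5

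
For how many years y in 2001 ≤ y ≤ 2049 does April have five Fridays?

April has 30 days; it has five Fridays when Friday falls among the first (month-length − 28) days — i.e. when April 1 is one of Friday/Thursday.
April 1 by year: 2001:Sun 2002:Mon 2003:Tue 2004:Thu✓ 2005:Fri✓ 2006:Sat 2007:Sun 2008:Tue 2009:Wed 2010:Thu✓ 2011:Fri✓ 2012:Sun 2013:Mon 2014:Tue 2015:Wed …(19 more)… 2035:Sun 2036:Tue 2037:Wed 2038:Thu✓ 2039:Fri✓ 2040:Sun 2041:Mon 2042:Tue 2043:Wed 2044:Fri✓ 2045:Sat 2046:Sun 2047:Mon 2048:Wed 2049:Thu✓
Years with five Fridays: 2004, 2005, 2010, 2011, 2016, 2021, 2022, 2027, 2032, 2033, 2038, 2039, 2044, 2049 → 14.

14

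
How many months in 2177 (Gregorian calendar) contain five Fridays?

A month of length L has five Fridays iff its first Friday is on day ≤ L−28 (so day 1–3 in a 31-day month, 1–2 in a 30-day month, day 1 in a leap February).
Checking each month of 2177: Jan starts Wed (31d) ✓; Feb starts Sat (28d); Mar starts Sat (31d); Apr starts Tue (30d); May starts Thu (31d) ✓; Jun starts Sun (30d); Jul starts Tue (31d); Aug starts Fri (31d) ✓; Sep starts Mon (30d); Oct starts Wed (31d) ✓; Nov starts Sat (30d); Dec starts Mon (31d).
Five-Friday months: January, May, August, October → 4.

4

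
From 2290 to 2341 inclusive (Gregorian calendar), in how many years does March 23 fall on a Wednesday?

8

Track March 23's weekday year by year (advancing +1, or +2 across a Feb 29):
  2290: Sun  2291: Mon (+1)  2292: Wed (+2) ✓  2293: Thu (+1)  2294: Fri (+1)
  2295: Sat (+1)  2296: Mon (+2)  2297: Tue (+1)  2298: Wed (+1) ✓  2299: Thu (+1)
  2300: Fri (+1)  2301: Sat (+1)  2302: Sun (+1)  2303: Mon (+1)  … (24 more years) …
  2328: Fri (+2)  2329: Sat (+1)  2330: Sun (+1)  2331: Mon (+1)  2332: Wed (+2) ✓
  2333: Thu (+1)  2334: Fri (+1)  2335: Sat (+1)  2336: Mon (+2)  2337: Tue (+1)
  2338: Wed (+1) ✓  2339: Thu (+1)  2340: Sat (+2)  2341: Sun (+1)
Wednesday years: 2292, 2298, 2304, 2310, 2321, 2327, 2332, 2338 — 8 in total.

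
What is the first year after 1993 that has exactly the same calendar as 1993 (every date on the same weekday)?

Two years share a calendar iff Jan 1 falls on the same weekday and both are leap or both are common. 1993: Jan 1 is Friday, common year.
1994: Jan 1 Saturday, common
1995: Jan 1 Sunday, common
1996: Jan 1 Monday, leap
1997: Jan 1 Wednesday, common
1998: Jan 1 Thursday, common
1999: Jan 1 Friday, common
1999 matches on both conditions.

1999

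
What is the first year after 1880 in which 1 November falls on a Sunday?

From one year to the next, a fixed date's weekday advances by 1, or by 2 when a Feb 29 lies between the two dates.
1880: November 1 is Monday.
1881: Tuesday (+1)
1882: Wednesday (+1)
1883: Thursday (+1)
1884: Saturday (+2)
1885: Sunday (+1)
1 November falls on a Sunday in 1885.

1885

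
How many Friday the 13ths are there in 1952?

Check the 13th of each month of 1952: Jan 13: Sun, Feb 13: Wed, Mar 13: Thu, Apr 13: Sun, May 13: Tue, Jun 13: Fri, Jul 13: Sun, Aug 13: Wed, Sep 13: Sat, Oct 13: Mon, Nov 13: Thu, Dec 13: Sat.
Friday occurs in June — 1 month.

1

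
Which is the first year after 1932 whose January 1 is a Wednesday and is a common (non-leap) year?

1941

Jan 1 advances by 2 weekdays after a leap year and by 1 after a common year.
1932: Jan 1 is Friday (leap).
1933: Sunday
1934: Monday
1935: Tuesday
1936: Wednesday (leap)
1937: Friday
1938: Saturday
1939: Sunday
1940: Monday (leap)
1941: Wednesday
1941 begins on a Wednesday and is a common year.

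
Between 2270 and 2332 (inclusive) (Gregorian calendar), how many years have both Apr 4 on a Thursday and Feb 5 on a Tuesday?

7

Check each year's weekday for Apr 4 and Feb 5:
  2270: Mon/Sat  2271: Tue/Sun  2272: Thu/Mon  2273: Fri/Wed  2274: Sat/Thu  2275: Sun/Fri  2276: Tue/Sat  2277: Wed/Mon  2278: Thu/Tue ✓  2279: Fri/Wed  2280: Sun/Thu  2281: Mon/Sat  2282: Tue/Sun  2283: Wed/Mon  …(35 more)…  2319: Fri/Wed  2320: Sun/Thu  2321: Mon/Sat  2322: Tue/Sun  2323: Wed/Mon  2324: Fri/Tue  2325: Sat/Thu  2326: Sun/Fri  2327: Mon/Sat  2328: Wed/Sun  2329: Thu/Tue ✓  2330: Fri/Wed  2331: Sat/Thu  2332: Mon/Fri
Both conditions hold in: 2278, 2289, 2295, 2301, 2307, 2318, 2329 — 7.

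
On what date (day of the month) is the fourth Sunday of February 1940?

25

February 1, 1940 is a Thursday, so the first Sunday is the 4th.
The fourth Sunday is 4 + 21 = 25.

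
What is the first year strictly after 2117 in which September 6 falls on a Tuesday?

2118

From one year to the next, a fixed date's weekday advances by 1, or by 2 when a Feb 29 lies between the two dates.
2117: September 6 is Monday.
2118: Tuesday (+1)
September 6 falls on a Tuesday in 2118.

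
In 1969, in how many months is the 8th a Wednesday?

2

Check the 8th of each month of 1969: Jan 8: Wed, Feb 8: Sat, Mar 8: Sat, Apr 8: Tue, May 8: Thu, Jun 8: Sun, Jul 8: Tue, Aug 8: Fri, Sep 8: Mon, Oct 8: Wed, Nov 8: Sat, Dec 8: Mon.
Wednesday occurs in January, October — 2 months.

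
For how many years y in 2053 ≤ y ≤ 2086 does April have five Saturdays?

9

April has 30 days; it has five Saturdays when Saturday falls among the first (month-length − 28) days — i.e. when April 1 is one of Saturday/Friday.
April 1 by year: 2053:Tue 2054:Wed 2055:Thu 2056:Sat✓ 2057:Sun 2058:Mon 2059:Tue 2060:Thu 2061:Fri✓ 2062:Sat✓ 2063:Sun 2064:Tue 2065:Wed 2066:Thu 2067:Fri✓ …(4 more)… 2072:Fri✓ 2073:Sat✓ 2074:Sun 2075:Mon 2076:Wed 2077:Thu 2078:Fri✓ 2079:Sat✓ 2080:Mon 2081:Tue 2082:Wed 2083:Thu 2084:Sat✓ 2085:Sun 2086:Mon
Years with five Saturdays: 2056, 2061, 2062, 2067, 2072, 2073, 2078, 2079, 2084 → 9.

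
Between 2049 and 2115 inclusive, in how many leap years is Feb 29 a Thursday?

Leap years in 2049–2115: 15 of them.
Feb 29 weekday advances by 5 (mod 7) from one leap year to the next four years later (or differs when a century non-leap intervenes).
Leap-day weekdays: 2052:Thu✓ 2056:Tue 2060:Sun 2064:Fri 2068:Wed 2072:Mon 2076:Sat 2080:Thu✓ 2084:Tue 2088:Sun 2092:Fri 2096:Wed 2104:Fri 2108:Wed 2112:Mon
Thursday: 2052, 2080 → 2.

2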